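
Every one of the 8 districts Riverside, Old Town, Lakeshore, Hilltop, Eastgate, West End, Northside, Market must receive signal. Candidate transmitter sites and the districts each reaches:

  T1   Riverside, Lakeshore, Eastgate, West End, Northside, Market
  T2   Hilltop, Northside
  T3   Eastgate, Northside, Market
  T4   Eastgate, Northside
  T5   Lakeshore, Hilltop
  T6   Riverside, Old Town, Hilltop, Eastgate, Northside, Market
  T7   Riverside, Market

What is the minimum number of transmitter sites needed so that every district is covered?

2

T1, T6 together cover {Riverside, Old Town, Lakeshore, Hilltop, Eastgate, West End, Northside, Market} — every district.
No single transmitter site contains all 8 districts, so 2 is optimal.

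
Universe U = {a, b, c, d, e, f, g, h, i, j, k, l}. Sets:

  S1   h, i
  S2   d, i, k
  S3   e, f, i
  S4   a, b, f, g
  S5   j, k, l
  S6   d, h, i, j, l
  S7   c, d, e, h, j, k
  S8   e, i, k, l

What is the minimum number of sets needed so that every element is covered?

S4, S6, S7 together cover {a, b, c, d, e, f, g, h, i, j, k, l} — every element.
No 2 of the 8 sets cover everything (all 28 pairs fall short), so 3 is minimum.

3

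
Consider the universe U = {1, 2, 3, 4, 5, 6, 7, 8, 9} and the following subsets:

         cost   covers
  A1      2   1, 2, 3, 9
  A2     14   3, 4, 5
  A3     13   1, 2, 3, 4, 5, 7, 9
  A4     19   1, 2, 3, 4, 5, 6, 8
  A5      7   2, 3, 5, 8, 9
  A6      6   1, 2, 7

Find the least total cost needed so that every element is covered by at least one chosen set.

A1, A4, A6 cover every element at cost 2 + 19 + 6 = 27.
Any cover uses at least 2 sets; among all covering selections none totals below 27.

27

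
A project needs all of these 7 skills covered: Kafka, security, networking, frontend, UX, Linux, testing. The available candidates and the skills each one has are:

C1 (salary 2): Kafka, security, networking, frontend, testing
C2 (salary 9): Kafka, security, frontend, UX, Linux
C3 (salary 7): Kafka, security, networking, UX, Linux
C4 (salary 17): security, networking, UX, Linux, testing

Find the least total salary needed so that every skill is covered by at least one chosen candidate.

C1, C3 cover every skill at salary 2 + 7 = 9.
Any cover uses at least 2 candidates; among all covering selections none totals below 9.

9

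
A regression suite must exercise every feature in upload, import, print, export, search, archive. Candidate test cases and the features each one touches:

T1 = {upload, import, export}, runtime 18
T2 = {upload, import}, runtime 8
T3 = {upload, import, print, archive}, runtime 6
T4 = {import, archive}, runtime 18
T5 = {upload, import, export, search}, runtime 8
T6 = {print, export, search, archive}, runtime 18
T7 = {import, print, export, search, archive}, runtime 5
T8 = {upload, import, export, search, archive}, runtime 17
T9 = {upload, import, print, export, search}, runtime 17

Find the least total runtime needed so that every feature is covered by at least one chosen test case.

11

T3, T7 cover every feature at runtime 6 + 5 = 11.
Any cover uses at least 2 test cases; among all covering selections none totals below 11.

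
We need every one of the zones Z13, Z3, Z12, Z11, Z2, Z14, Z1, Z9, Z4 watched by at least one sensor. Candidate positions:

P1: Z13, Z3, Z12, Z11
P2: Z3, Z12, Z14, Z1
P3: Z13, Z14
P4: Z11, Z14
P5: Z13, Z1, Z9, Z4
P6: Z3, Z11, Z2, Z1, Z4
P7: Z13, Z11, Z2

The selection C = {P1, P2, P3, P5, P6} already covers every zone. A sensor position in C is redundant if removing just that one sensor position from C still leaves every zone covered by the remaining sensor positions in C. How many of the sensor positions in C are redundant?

Drop P1: the rest still cover every zone — redundant.
Drop P2: the rest still cover every zone — redundant.
Drop P3: the rest still cover every zone — redundant.
Drop P5: Z9 uncovered — not redundant.
Drop P6: Z2 uncovered — not redundant.
3 redundant: P1, P2, P3.

3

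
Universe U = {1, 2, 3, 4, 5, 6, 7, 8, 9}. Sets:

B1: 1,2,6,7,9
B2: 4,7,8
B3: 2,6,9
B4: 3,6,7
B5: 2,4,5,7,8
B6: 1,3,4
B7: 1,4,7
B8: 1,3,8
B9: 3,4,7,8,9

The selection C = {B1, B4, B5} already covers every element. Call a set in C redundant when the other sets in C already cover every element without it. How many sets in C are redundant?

0

Drop B1: 1, 9 uncovered — not redundant.
Drop B4: 3 uncovered — not redundant.
Drop B5: 4, 5, 8 uncovered — not redundant.
None of the sets in C is redundant.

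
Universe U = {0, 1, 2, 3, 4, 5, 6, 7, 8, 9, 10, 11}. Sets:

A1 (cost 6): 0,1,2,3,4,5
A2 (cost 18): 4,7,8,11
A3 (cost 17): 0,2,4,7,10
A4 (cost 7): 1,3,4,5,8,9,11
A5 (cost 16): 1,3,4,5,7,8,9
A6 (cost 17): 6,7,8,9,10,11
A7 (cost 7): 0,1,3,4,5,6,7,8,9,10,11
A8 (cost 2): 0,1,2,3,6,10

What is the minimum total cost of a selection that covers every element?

9

A7, A8 cover every element at cost 7 + 2 = 9.
Any cover uses at least 2 sets; among all covering selections none totals below 9.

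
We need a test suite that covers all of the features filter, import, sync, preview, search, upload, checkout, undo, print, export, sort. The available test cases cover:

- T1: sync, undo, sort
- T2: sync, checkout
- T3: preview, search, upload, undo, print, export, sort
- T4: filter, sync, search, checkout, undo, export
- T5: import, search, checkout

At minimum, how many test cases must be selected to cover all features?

T3, T4, T5 together cover {filter, import, sync, preview, search, upload, checkout, undo, print, export, sort} — every feature.
No 2 of the 5 test cases cover everything (all 10 pairs fall short), so 3 is minimum.

3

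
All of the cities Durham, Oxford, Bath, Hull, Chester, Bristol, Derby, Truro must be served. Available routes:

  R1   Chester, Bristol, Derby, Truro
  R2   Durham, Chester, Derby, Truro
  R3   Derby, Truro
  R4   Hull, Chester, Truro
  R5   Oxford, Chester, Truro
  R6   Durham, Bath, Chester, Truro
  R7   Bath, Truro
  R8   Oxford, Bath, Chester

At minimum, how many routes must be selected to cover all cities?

4

R1, R2, R4, R8 together cover {Durham, Oxford, Bath, Hull, Chester, Bristol, Derby, Truro} — every city.
No 3 of the 8 routes cover everything (all 56 triples fall short), so 4 is minimum.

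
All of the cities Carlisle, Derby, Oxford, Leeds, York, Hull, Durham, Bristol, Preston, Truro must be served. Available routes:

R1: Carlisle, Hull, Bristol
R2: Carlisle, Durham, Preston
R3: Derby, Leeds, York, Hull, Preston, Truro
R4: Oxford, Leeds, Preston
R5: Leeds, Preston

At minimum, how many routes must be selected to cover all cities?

R1, R2, R3, R4 together cover {Carlisle, Derby, Oxford, Leeds, York, Hull, Durham, Bristol, Preston, Truro} — every city.
No 3 of the 5 routes cover everything (all 10 triples fall short), so 4 is minimum.

4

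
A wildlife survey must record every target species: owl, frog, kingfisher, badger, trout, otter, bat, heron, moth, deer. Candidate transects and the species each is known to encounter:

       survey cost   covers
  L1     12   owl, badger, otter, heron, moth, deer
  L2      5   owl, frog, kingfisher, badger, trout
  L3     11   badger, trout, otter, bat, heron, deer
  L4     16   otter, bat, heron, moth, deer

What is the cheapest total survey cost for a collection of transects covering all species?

21

L2, L4 cover every species at survey cost 5 + 16 = 21.
Any cover uses at least 2 transects; among all covering selections none totals below 21.
Greedy by coverage-per-survey cost would pick L2, L3, L1 for 28 — worse than the optimum 21.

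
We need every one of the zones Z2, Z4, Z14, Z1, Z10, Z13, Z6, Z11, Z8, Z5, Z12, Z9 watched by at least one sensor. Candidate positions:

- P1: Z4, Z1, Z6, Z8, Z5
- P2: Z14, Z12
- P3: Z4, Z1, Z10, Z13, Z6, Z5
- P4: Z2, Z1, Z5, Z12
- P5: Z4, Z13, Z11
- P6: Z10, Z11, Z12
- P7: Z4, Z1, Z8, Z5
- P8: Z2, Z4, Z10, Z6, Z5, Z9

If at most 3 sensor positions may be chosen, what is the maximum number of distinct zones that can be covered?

10

Choosing P1, P2, P8 covers {Z2, Z4, Z14, Z1, Z10, Z6, Z8, Z5, Z12, Z9} — 10 zones.
No choice of 3 sensor positions does better; here Z13, Z11 are left uncovered.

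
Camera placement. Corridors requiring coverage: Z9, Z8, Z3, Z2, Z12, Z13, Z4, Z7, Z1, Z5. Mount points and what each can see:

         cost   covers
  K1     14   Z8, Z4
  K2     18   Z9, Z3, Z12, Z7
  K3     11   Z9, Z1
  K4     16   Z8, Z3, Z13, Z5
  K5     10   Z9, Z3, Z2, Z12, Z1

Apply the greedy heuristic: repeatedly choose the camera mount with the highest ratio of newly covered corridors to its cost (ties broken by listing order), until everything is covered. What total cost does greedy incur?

58

Pick 1: K5 adds 5 new (Z9, Z3, Z2, Z12, Z1) at cost 10 (ratio 5/10).
Pick 2: K4 adds 3 new (Z8, Z13, Z5) at cost 16 (ratio 3/16).
Pick 3: K1 adds 1 new (Z4) at cost 14 (ratio 1/14).
Pick 4: K2 adds 1 new (Z7) at cost 18 (ratio 1/18).
Greedy total cost: 10 + 16 + 14 + 18 = 58.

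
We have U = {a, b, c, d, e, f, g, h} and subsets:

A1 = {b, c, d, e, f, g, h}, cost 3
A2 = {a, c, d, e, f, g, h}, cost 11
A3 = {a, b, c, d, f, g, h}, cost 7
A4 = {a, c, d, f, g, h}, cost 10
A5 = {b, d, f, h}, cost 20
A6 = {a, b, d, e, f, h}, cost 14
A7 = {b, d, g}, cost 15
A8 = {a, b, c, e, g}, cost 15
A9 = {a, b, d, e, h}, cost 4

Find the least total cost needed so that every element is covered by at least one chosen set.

7

A1, A9 cover every element at cost 3 + 4 = 7.
Any cover uses at least 2 sets; among all covering selections none totals below 7.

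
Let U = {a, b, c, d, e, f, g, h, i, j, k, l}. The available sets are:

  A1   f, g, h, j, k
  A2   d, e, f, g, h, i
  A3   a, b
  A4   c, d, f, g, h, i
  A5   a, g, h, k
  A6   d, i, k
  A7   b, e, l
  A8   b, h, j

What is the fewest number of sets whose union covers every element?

A1, A3, A4, A7 together cover {a, b, c, d, e, f, g, h, i, j, k, l} — every element.
No 3 of the 8 sets cover everything (all 56 triples fall short), so 4 is minimum.
Greedy (largest uncovered first) would take A2, A1, A3, A4, A7 — 5 sets — but 4 suffice.

4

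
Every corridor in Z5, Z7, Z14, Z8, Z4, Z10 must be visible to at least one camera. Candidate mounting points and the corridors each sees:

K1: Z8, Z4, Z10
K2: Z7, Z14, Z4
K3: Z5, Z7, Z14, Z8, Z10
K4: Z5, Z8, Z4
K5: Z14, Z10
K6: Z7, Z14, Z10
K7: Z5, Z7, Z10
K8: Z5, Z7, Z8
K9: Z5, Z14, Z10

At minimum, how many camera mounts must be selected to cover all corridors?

2

K1, K3 together cover {Z5, Z7, Z14, Z8, Z4, Z10} — every corridor.
No single camera mount contains all 6 corridors, so 2 is optimal.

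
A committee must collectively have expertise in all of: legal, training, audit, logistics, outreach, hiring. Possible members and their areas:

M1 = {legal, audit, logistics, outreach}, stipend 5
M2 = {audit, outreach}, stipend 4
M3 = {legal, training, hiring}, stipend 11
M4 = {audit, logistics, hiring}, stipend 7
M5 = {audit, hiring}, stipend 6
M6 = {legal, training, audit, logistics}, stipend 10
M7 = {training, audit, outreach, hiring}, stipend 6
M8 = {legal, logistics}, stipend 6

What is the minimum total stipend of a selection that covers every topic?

11

M1, M7 cover every topic at stipend 5 + 6 = 11.
Any cover uses at least 2 members; among all covering selections none totals below 11.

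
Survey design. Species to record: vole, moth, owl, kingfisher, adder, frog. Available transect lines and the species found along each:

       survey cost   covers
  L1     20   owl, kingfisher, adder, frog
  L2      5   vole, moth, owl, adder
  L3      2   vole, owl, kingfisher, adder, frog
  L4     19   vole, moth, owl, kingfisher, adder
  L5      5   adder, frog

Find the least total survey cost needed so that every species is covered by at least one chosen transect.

7

L2, L3 cover every species at survey cost 5 + 2 = 7.
Any cover uses at least 2 transects; among all covering selections none totals below 7.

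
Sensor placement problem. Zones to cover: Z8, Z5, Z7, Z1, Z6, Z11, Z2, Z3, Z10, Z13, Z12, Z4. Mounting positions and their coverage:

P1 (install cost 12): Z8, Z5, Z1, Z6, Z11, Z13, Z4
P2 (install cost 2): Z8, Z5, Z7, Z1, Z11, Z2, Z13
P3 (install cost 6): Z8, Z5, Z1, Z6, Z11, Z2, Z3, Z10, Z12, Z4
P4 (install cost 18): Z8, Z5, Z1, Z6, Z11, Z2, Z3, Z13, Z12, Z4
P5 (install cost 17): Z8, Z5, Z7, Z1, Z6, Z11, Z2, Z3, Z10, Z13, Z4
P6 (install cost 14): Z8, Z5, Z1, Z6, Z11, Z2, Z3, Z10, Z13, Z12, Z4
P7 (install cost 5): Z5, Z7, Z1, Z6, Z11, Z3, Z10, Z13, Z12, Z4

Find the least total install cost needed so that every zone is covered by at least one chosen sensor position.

P2, P7 cover every zone at install cost 2 + 5 = 7.
Any cover uses at least 2 sensor positions; among all covering selections none totals below 7.

7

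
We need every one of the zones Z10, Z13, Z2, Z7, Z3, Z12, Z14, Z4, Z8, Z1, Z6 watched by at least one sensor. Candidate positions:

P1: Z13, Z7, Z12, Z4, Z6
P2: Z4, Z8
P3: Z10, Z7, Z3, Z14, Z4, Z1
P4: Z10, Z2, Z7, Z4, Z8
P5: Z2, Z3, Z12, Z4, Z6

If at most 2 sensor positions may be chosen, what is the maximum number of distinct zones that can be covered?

9

Choosing P1, P3 covers {Z10, Z13, Z7, Z3, Z12, Z14, Z4, Z1, Z6} — 9 zones.
No choice of 2 sensor positions does better; here Z2, Z8 are left uncovered.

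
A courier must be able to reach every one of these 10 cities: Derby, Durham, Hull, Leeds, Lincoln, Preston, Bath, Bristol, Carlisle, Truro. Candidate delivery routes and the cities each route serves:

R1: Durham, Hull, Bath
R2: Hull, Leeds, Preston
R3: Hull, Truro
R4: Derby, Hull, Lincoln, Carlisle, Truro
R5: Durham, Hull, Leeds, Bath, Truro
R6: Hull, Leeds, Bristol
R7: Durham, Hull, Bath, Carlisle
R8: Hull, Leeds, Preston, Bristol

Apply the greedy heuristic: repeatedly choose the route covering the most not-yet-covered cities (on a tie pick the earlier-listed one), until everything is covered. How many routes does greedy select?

Pick 1: R4 covers 5 new cities (Derby, Hull, Lincoln, Carlisle, Truro).
Pick 2: R5 covers 3 new cities (Durham, Leeds, Bath).
Pick 3: R8 covers 2 new cities (Preston, Bristol).
Greedy uses 3 routes.

3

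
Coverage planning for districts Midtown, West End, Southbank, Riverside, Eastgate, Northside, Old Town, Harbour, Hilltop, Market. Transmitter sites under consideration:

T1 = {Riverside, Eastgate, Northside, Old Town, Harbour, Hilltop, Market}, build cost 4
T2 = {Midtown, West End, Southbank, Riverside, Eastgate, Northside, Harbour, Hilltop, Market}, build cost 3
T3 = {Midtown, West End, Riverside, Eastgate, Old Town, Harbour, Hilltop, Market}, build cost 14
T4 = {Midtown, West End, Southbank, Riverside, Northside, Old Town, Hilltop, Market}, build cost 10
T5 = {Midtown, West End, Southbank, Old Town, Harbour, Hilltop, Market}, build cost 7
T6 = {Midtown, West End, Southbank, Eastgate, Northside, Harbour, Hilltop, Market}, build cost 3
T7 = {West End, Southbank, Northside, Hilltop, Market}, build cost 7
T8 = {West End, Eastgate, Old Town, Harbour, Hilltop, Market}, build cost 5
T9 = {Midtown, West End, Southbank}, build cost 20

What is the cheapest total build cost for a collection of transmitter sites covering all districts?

T1, T2 cover every district at build cost 4 + 3 = 7.
Any cover uses at least 2 transmitter sites; among all covering selections none totals below 7.

7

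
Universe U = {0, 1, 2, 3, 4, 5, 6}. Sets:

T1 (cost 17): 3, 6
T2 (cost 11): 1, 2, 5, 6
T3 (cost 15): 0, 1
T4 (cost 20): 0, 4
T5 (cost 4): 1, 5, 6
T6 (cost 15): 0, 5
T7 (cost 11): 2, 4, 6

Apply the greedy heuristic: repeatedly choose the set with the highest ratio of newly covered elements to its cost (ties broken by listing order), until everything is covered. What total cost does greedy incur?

Pick 1: T5 adds 3 new (1, 5, 6) at cost 4 (ratio 3/4).
Pick 2: T7 adds 2 new (2, 4) at cost 11 (ratio 2/11).
Pick 3: T3 adds 1 new (0) at cost 15 (ratio 1/15).
Pick 4: T1 adds 1 new (3) at cost 17 (ratio 1/17).
Greedy total cost: 4 + 11 + 15 + 17 = 47.

47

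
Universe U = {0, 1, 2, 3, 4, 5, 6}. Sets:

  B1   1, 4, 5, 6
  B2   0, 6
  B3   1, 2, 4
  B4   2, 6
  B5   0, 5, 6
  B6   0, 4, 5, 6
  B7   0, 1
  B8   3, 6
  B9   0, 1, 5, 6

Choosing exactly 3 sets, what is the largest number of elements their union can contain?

7

Choosing B3, B5, B8 covers {0, 1, 2, 3, 4, 5, 6} — 7 elements.
That is all 7 elements.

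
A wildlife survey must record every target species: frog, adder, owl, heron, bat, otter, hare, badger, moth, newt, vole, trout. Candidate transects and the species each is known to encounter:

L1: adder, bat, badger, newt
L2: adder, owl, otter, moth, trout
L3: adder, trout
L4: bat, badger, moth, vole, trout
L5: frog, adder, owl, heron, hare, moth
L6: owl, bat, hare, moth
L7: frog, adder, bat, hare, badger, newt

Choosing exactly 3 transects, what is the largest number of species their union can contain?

11

Choosing L1, L2, L5 covers {frog, adder, owl, heron, bat, otter, hare, badger, moth, newt, trout} — 11 species.
No choice of 3 transects does better; here vole is left uncovered.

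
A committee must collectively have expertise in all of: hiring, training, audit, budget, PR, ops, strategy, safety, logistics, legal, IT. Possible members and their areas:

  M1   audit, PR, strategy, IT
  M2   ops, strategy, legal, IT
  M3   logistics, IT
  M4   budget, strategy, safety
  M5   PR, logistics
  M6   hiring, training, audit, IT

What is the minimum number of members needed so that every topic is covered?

4

M2, M4, M5, M6 together cover {hiring, training, audit, budget, PR, ops, strategy, safety, logistics, legal, IT} — every topic.
No 3 of the 6 members cover everything (all 20 triples fall short), so 4 is minimum.
Greedy (largest uncovered first) would take M1, M2, M4, M6, M3 — 5 members — but 4 suffice.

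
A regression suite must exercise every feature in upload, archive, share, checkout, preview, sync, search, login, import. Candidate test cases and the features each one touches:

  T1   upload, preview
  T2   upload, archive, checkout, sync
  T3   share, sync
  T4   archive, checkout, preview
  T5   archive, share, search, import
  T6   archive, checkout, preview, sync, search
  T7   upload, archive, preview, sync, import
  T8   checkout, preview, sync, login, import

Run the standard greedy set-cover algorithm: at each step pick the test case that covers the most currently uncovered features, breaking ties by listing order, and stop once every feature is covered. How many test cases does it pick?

Pick 1: T6 covers 5 new features (archive, checkout, preview, sync, search).
Pick 2: T5 covers 2 new features (share, import).
Pick 3: T1 covers 1 new features (upload).
Pick 4: T8 covers 1 new features (login).
Greedy uses 4 test cases. (The true minimum is 3.)

4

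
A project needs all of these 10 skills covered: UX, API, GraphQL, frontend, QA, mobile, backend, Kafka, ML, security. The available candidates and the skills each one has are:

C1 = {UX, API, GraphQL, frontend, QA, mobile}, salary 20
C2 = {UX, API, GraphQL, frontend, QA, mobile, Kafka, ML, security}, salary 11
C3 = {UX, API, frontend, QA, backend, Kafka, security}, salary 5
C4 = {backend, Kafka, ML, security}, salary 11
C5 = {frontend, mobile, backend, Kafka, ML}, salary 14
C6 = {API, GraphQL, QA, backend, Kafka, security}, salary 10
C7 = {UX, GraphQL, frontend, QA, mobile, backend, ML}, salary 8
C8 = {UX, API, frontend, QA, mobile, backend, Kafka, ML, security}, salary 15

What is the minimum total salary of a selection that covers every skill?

13

C3, C7 cover every skill at salary 5 + 8 = 13.
Any cover uses at least 2 candidates; among all covering selections none totals below 13.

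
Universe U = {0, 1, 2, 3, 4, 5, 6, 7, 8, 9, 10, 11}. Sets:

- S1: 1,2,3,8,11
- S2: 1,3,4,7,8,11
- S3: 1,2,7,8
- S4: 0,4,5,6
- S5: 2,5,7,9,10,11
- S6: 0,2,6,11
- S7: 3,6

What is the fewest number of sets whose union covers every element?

S1, S4, S5 together cover {0, 1, 2, 3, 4, 5, 6, 7, 8, 9, 10, 11} — every element.
No 2 of the 7 sets cover everything (all 21 pairs fall short), so 3 is minimum.

3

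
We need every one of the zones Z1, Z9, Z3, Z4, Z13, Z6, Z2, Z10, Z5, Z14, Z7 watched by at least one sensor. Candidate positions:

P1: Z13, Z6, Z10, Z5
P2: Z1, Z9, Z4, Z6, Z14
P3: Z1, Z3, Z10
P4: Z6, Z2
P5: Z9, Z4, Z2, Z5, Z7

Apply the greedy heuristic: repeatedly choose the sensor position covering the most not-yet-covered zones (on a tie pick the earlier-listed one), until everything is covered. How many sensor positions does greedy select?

4

Pick 1: P2 covers 5 new zones (Z1, Z9, Z4, Z6, Z14).
Pick 2: P1 covers 3 new zones (Z13, Z10, Z5).
Pick 3: P5 covers 2 new zones (Z2, Z7).
Pick 4: P3 covers 1 new zones (Z3).
Greedy uses 4 sensor positions.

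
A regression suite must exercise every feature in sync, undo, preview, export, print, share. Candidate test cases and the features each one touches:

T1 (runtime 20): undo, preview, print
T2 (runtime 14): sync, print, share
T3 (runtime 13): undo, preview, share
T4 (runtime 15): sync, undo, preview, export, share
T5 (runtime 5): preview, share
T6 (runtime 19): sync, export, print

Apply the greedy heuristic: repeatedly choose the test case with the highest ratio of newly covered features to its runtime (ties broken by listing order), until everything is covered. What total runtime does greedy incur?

34

Pick 1: T5 adds 2 new (preview, share) at runtime 5 (ratio 2/5).
Pick 2: T4 adds 3 new (sync, undo, export) at runtime 15 (ratio 3/15).
Pick 3: T2 adds 1 new (print) at runtime 14 (ratio 1/14).
Greedy total runtime: 5 + 15 + 14 = 34. (The true optimum is 29, so greedy overshoots here.)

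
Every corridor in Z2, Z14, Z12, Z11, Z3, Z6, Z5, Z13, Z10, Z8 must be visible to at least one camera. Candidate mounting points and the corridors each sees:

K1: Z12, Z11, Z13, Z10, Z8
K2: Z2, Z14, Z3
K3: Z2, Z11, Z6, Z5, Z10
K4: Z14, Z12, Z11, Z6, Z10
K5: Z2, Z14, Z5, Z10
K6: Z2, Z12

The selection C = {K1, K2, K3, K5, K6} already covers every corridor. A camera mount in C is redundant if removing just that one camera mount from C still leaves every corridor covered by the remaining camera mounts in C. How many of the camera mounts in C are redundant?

2

Drop K1: Z13, Z8 uncovered — not redundant.
Drop K2: Z3 uncovered — not redundant.
Drop K3: Z6 uncovered — not redundant.
Drop K5: the rest still cover every corridor — redundant.
Drop K6: the rest still cover every corridor — redundant.
2 redundant: K5, K6.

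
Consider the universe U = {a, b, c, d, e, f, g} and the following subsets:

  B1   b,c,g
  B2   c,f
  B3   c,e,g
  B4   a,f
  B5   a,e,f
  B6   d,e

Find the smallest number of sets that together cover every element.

B1, B4, B6 together cover {a, b, c, d, e, f, g} — every element.
No 2 of the 6 sets cover everything (all 15 pairs fall short), so 3 is minimum.

3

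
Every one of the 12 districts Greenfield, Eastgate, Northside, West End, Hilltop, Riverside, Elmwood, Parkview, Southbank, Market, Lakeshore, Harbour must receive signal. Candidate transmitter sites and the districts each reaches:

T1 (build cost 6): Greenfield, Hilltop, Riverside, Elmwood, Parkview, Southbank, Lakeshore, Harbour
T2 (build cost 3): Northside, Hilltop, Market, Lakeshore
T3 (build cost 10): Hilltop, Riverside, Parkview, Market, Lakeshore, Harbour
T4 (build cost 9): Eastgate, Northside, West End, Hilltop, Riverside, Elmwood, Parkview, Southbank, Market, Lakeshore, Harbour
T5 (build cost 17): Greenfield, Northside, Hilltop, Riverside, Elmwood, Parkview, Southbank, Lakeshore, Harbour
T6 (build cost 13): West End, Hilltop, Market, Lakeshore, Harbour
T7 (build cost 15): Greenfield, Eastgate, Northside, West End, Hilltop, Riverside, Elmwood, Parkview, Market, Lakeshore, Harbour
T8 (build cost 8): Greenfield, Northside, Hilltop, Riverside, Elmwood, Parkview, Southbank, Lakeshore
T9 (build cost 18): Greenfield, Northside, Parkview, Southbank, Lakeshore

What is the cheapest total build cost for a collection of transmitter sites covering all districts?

T1, T4 cover every district at build cost 6 + 9 = 15.
Any cover uses at least 2 transmitter sites; among all covering selections none totals below 15.
Greedy by coverage-per-build cost would pick T1, T2, T4 for 18 — worse than the optimum 15.

15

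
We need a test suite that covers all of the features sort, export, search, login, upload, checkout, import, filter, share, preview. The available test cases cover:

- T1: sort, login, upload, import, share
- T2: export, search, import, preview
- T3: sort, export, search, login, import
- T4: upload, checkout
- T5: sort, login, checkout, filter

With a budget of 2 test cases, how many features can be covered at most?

Choosing T1, T2 covers {sort, export, search, login, upload, import, share, preview} — 8 features.
No choice of 2 test cases does better; here checkout, filter are left uncovered.

8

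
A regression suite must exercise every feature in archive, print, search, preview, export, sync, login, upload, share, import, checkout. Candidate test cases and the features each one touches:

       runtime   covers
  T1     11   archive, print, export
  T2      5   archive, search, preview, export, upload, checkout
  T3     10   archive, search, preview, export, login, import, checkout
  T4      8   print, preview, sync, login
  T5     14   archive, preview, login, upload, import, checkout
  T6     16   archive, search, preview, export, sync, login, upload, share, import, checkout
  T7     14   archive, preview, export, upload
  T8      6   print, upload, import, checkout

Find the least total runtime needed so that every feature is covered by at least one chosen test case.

T6, T8 cover every feature at runtime 16 + 6 = 22.
Any cover uses at least 2 test cases; among all covering selections none totals below 22.

22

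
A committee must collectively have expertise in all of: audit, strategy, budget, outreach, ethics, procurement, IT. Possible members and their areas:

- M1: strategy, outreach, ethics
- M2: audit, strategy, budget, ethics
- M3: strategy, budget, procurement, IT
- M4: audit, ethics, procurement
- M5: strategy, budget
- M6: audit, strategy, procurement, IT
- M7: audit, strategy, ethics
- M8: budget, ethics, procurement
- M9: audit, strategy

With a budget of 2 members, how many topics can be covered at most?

Choosing M1, M3 covers {strategy, budget, outreach, ethics, procurement, IT} — 6 topics.
No choice of 2 members does better; here audit is left uncovered.

6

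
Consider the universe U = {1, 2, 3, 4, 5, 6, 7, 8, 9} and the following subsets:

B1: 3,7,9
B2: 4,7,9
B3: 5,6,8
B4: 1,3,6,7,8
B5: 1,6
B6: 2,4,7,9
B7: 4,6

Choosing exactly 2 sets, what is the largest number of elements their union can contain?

Choosing B4, B6 covers {1, 2, 3, 4, 6, 7, 8, 9} — 8 elements.
No choice of 2 sets does better; here 5 is left uncovered.

8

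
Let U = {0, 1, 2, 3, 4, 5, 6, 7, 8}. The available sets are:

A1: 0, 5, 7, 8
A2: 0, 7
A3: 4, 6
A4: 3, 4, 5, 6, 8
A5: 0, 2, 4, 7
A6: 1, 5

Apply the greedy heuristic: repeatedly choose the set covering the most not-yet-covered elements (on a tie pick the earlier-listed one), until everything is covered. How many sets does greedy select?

3

Pick 1: A4 covers 5 new elements (3, 4, 5, 6, 8).
Pick 2: A5 covers 3 new elements (0, 2, 7).
Pick 3: A6 covers 1 new elements (1).
Greedy uses 3 sets.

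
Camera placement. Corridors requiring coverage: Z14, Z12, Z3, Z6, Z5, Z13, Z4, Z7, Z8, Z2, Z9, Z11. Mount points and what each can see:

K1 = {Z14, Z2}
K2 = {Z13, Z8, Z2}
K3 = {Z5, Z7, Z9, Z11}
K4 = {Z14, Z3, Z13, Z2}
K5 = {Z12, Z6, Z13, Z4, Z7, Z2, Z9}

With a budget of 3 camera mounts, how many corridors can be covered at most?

11

Choosing K3, K4, K5 covers {Z14, Z12, Z3, Z6, Z5, Z13, Z4, Z7, Z2, Z9, Z11} — 11 corridors.
No choice of 3 camera mounts does better; here Z8 is left uncovered.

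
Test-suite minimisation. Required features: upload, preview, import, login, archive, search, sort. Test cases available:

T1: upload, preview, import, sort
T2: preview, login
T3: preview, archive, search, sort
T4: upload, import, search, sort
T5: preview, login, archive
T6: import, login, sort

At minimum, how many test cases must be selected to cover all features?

T4, T5 together cover {upload, preview, import, login, archive, search, sort} — every feature.
No single test case contains all 7 features, so 2 is optimal.
Greedy (largest uncovered first) would take T1, T3, T2 — 3 test cases — but 2 suffice.

2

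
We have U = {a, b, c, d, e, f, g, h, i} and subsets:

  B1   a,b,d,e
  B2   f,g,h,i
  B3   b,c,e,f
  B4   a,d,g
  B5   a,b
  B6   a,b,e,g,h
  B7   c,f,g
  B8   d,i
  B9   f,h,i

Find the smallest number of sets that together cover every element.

3

B1, B2, B3 together cover {a, b, c, d, e, f, g, h, i} — every element.
No 2 of the 9 sets cover everything (all 36 pairs fall short), so 3 is minimum.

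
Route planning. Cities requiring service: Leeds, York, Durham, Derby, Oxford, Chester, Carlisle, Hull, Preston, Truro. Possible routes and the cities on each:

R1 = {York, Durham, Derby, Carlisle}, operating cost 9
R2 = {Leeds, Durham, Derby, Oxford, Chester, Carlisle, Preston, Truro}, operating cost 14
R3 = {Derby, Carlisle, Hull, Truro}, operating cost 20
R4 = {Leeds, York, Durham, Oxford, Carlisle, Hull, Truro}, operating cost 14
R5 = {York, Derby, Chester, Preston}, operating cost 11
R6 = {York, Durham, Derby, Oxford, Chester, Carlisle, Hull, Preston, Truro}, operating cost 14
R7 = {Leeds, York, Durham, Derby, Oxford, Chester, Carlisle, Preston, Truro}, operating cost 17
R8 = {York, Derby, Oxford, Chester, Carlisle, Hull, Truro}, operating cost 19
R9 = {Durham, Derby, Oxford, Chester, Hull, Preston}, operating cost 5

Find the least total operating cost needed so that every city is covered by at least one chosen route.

19

R4, R9 cover every city at operating cost 14 + 5 = 19.
Any cover uses at least 2 routes; among all covering selections none totals below 19.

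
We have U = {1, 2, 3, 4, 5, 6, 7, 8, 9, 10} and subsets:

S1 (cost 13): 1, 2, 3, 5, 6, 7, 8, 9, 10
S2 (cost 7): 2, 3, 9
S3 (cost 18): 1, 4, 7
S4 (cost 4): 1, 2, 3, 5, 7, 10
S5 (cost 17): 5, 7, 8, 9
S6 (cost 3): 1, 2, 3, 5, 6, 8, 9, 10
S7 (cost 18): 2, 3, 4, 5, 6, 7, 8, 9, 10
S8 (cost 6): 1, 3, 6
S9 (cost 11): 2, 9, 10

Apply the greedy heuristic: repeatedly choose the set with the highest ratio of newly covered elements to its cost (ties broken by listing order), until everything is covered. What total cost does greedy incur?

25

Pick 1: S6 adds 8 new (1, 2, 3, 5, 6, 8, 9, 10) at cost 3 (ratio 8/3).
Pick 2: S4 adds 1 new (7) at cost 4 (ratio 1/4).
Pick 3: S3 adds 1 new (4) at cost 18 (ratio 1/18).
Greedy total cost: 3 + 4 + 18 = 25. (The true optimum is 21, so greedy overshoots here.)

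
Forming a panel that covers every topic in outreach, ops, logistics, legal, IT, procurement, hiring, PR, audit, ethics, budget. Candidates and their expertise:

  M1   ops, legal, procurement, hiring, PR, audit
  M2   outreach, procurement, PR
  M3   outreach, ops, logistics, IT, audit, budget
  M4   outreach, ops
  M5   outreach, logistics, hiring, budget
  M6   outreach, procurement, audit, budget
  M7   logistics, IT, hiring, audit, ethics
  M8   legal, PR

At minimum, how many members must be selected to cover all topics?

M1, M3, M7 together cover {outreach, ops, logistics, legal, IT, procurement, hiring, PR, audit, ethics, budget} — every topic.
No 2 of the 8 members cover everything (all 28 pairs fall short), so 3 is minimum.

3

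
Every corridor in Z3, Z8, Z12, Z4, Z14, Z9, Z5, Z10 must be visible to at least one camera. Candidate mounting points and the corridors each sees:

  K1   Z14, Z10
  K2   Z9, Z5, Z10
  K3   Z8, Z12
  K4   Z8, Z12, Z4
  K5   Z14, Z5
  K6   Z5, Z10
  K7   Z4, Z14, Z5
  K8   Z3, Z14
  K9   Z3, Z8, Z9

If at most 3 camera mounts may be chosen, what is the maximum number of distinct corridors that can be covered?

8

Choosing K2, K4, K8 covers {Z3, Z8, Z12, Z4, Z14, Z9, Z5, Z10} — 8 corridors.
That is all 8 corridors.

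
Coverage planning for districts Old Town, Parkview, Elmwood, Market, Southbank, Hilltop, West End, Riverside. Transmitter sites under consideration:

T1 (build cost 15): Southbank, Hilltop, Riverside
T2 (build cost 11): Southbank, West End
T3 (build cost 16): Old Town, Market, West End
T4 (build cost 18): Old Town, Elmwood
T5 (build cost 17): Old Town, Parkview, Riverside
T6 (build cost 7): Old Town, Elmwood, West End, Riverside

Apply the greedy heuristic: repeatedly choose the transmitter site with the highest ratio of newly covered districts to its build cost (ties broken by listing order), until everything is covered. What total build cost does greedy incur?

55

Pick 1: T6 adds 4 new (Old Town, Elmwood, West End, Riverside) at build cost 7 (ratio 4/7).
Pick 2: T1 adds 2 new (Southbank, Hilltop) at build cost 15 (ratio 2/15).
Pick 3: T3 adds 1 new (Market) at build cost 16 (ratio 1/16).
Pick 4: T5 adds 1 new (Parkview) at build cost 17 (ratio 1/17).
Greedy total build cost: 7 + 15 + 16 + 17 = 55.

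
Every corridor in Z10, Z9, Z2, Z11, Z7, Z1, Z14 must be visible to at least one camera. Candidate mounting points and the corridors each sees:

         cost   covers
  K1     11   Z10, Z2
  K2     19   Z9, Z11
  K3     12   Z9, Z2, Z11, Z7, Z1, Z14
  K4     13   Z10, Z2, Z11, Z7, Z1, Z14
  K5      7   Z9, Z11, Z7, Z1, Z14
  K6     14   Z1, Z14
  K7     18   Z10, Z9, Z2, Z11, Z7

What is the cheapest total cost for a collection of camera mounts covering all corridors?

K1, K5 cover every corridor at cost 11 + 7 = 18.
Any cover uses at least 2 camera mounts; among all covering selections none totals below 18.

18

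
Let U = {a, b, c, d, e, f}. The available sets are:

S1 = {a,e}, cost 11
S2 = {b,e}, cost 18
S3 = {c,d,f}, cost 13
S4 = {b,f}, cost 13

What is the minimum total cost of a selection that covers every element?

S1, S3, S4 cover every element at cost 11 + 13 + 13 = 37.
Any cover uses at least 3 sets; among all covering selections none totals below 37.

37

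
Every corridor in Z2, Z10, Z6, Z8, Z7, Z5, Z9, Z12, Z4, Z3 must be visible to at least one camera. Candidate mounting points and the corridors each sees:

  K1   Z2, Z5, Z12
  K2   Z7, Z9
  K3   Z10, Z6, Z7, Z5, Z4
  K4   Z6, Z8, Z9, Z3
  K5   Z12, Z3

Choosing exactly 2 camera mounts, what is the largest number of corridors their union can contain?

8

Choosing K3, K4 covers {Z10, Z6, Z8, Z7, Z5, Z9, Z4, Z3} — 8 corridors.
No choice of 2 camera mounts does better; here Z2, Z12 are left uncovered.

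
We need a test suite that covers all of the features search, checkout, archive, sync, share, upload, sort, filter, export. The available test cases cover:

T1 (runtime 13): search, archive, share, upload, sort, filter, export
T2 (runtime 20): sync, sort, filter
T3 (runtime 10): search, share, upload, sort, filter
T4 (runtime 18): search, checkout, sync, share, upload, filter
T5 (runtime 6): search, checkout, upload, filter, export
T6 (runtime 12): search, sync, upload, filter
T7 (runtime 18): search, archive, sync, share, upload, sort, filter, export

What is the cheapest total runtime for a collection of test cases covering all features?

24

T5, T7 cover every feature at runtime 6 + 18 = 24.
Any cover uses at least 2 test cases; among all covering selections none totals below 24.
Greedy by coverage-per-runtime would pick T5, T1, T6 for 31 — worse than the optimum 24.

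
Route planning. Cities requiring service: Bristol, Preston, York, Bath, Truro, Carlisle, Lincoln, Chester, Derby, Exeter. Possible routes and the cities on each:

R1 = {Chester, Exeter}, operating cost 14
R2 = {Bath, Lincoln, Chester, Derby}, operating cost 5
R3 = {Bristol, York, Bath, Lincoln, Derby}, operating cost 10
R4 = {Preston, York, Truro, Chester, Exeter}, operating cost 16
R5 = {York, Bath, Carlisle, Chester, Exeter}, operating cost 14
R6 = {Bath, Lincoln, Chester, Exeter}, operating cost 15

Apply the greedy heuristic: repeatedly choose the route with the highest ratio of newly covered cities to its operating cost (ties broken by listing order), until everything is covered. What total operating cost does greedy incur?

Pick 1: R2 adds 4 new (Bath, Lincoln, Chester, Derby) at operating cost 5 (ratio 4/5).
Pick 2: R4 adds 4 new (Preston, York, Truro, Exeter) at operating cost 16 (ratio 4/16).
Pick 3: R3 adds 1 new (Bristol) at operating cost 10 (ratio 1/10).
Pick 4: R5 adds 1 new (Carlisle) at operating cost 14 (ratio 1/14).
Greedy total operating cost: 5 + 16 + 10 + 14 = 45. (The true optimum is 40, so greedy overshoots here.)

45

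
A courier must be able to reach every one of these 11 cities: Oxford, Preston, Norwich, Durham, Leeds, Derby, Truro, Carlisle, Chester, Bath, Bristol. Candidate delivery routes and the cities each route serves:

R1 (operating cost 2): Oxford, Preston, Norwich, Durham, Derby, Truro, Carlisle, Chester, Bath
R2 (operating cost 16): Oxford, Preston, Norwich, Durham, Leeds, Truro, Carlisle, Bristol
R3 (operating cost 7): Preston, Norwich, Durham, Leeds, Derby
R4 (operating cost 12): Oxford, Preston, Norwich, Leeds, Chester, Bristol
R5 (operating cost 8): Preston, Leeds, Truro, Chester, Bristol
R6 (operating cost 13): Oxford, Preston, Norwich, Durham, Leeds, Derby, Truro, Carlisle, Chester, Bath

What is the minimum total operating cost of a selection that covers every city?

R1, R5 cover every city at operating cost 2 + 8 = 10.
Any cover uses at least 2 routes; among all covering selections none totals below 10.

10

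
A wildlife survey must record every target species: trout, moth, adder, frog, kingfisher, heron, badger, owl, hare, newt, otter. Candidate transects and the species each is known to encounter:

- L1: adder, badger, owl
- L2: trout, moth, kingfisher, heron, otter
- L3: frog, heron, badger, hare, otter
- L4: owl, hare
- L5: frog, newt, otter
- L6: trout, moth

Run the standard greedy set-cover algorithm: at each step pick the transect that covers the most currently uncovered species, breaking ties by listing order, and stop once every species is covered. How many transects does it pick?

4

Pick 1: L2 covers 5 new species (trout, moth, kingfisher, heron, otter).
Pick 2: L1 covers 3 new species (adder, badger, owl).
Pick 3: L3 covers 2 new species (frog, hare).
Pick 4: L5 covers 1 new species (newt).
Greedy uses 4 transects.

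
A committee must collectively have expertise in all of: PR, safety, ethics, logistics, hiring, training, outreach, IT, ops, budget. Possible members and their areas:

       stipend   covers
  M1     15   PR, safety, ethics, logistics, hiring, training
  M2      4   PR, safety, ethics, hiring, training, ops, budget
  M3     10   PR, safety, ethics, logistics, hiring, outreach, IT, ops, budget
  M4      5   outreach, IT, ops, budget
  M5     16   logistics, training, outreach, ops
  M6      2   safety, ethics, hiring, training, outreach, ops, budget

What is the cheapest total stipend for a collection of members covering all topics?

12

M3, M6 cover every topic at stipend 10 + 2 = 12.
Any cover uses at least 2 members; among all covering selections none totals below 12.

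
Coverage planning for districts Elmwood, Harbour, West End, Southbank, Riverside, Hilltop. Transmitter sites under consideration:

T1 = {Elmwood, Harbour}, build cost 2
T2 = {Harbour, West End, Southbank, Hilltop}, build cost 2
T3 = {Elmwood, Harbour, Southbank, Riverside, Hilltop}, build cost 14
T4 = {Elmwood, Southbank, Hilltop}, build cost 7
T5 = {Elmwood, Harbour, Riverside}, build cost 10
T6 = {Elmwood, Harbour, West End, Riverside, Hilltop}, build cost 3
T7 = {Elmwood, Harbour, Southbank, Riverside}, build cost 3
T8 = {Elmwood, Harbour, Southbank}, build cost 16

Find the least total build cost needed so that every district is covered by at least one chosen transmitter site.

5

T2, T6 cover every district at build cost 2 + 3 = 5.
Any cover uses at least 2 transmitter sites; among all covering selections none totals below 5.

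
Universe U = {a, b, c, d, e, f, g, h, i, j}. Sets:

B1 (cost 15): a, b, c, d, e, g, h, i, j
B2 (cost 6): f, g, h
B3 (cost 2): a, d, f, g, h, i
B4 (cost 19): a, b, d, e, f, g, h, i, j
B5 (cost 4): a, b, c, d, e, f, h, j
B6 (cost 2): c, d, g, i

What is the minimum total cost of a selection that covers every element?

B3, B5 cover every element at cost 2 + 4 = 6.
Any cover uses at least 2 sets; among all covering selections none totals below 6.

6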